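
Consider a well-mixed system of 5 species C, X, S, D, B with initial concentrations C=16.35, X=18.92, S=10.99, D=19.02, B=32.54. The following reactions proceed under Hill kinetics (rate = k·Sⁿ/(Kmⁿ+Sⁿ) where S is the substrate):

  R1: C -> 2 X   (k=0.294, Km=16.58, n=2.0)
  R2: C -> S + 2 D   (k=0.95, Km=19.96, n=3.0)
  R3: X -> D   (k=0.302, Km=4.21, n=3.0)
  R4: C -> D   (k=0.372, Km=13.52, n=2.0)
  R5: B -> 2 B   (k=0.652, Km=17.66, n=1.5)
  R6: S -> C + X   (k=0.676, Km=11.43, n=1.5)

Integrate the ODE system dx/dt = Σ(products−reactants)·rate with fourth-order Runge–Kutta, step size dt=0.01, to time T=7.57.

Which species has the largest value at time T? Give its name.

RK4 with dt=0.01: 757 steps to T=7.57. Trajectory (selected grid times):
t=0.00: C=16.35 X=18.92 S=10.99 D=19.02 B=32.54
t=0.84: C=16.04 X=19.19 S=10.99 D=20.01 B=32.93
t=1.68: C=15.75 X=19.45 S=10.98 D=20.98 B=33.33
t=2.52: C=15.47 X=19.70 S=10.97 D=21.93 B=33.72
t=3.36: C=15.21 X=19.95 S=10.94 D=22.85 B=34.12
t=4.21: C=14.96 X=20.20 S=10.91 D=23.77 B=34.53
t=5.05: C=14.72 X=20.45 S=10.87 D=24.65 B=34.93
t=5.89: C=14.49 X=20.68 S=10.82 D=25.52 B=35.33
t=6.73: C=14.27 X=20.91 S=10.76 D=26.37 B=35.74
t=7.57: C=14.06 X=21.14 S=10.70 D=27.21 B=36.14
At T=7.57: C=14.06 X=21.14 S=10.70 D=27.21 B=36.14; the largest is B.

Dominant species at T: B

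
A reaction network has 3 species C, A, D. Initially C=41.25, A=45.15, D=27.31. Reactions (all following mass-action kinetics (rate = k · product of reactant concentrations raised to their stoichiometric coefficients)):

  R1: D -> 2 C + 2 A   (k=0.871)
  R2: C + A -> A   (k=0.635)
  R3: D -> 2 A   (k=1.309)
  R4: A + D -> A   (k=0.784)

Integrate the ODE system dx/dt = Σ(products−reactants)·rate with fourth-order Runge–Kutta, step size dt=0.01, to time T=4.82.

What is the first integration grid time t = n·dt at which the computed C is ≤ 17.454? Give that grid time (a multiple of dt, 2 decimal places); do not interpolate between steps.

Threshold first reached at t = 0.04

RK4 with dt=0.01: 482 steps to T=4.82. Trajectory (selected grid times):
t=0.00: C=41.25 A=45.15 D=27.31
t=0.03: C=17.56 A=47.28 D=8.59
t=0.04: C=13.10 A=47.58 D=5.79
t=0.54: C=0.00 A=48.22 D=0.00
t=1.07: C=0.00 A=48.22 D=0.00
t=1.61: C=0.00 A=48.22 D=0.00
t=2.14: C=0.00 A=48.22 D=0.00
t=2.68: C=0.00 A=48.22 D=0.00
t=3.21: C=0.00 A=48.22 D=0.00
t=3.75: C=0.00 A=48.22 D=0.00
t=4.28: C=0.00 A=48.22 D=0.00
t=4.82: C=0.00 A=48.22 D=0.00
C(0.03)=17.556 > 17.454 but C(0.04)=13.095 ≤ 17.454, so the first grid time is t=0.04.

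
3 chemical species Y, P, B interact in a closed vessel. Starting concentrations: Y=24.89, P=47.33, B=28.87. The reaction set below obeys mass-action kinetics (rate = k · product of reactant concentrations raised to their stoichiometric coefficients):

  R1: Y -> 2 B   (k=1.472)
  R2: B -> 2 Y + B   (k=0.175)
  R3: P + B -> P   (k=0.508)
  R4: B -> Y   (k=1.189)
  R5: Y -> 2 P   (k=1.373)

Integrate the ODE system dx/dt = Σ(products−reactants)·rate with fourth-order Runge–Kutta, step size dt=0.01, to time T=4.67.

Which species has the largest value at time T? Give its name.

RK4 with dt=0.01: 467 steps to T=4.67. Trajectory (selected grid times):
t=0.00: Y=24.89 P=47.33 B=28.87
t=0.52: Y=6.58 P=67.65 B=0.60
t=1.04: Y=1.60 P=72.69 B=0.13
t=1.56: Y=0.39 P=73.92 B=0.03
t=2.08: Y=0.09 P=74.21 B=0.01
t=2.59: Y=0.02 P=74.29 B=0.00
t=3.11: Y=0.01 P=74.30 B=0.00
t=3.63: Y=0.00 P=74.31 B=0.00
t=4.15: Y=0.00 P=74.31 B=0.00
t=4.67: Y=0.00 P=74.31 B=0.00
At T=4.67: Y=0.00 P=74.31 B=0.00; the largest is P.

Dominant species at T: P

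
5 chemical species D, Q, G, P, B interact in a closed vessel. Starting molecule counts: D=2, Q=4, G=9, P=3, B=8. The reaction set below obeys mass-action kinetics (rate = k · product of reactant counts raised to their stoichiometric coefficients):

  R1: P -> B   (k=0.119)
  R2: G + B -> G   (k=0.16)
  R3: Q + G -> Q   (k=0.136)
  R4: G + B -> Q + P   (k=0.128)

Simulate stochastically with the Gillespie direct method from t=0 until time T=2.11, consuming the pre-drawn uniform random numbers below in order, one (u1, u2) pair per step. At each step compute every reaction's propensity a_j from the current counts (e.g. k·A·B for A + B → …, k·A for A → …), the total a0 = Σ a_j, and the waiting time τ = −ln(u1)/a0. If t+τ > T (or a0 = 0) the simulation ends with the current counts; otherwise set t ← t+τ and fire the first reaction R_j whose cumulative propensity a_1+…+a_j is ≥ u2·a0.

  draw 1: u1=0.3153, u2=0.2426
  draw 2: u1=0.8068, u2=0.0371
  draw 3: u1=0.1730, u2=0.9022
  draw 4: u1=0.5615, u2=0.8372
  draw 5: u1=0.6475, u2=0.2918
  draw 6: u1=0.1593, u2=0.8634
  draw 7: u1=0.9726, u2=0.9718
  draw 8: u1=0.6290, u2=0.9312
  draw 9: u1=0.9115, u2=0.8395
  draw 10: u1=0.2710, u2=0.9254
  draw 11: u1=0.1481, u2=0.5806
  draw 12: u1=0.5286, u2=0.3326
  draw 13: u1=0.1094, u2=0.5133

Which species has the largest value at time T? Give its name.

Dominant species at T: Q

t=0.000: D=2 Q=4 G=9 P=3 B=8
Draw 1: a1=0.357, a2=11.520, a3=4.896, a4=9.216, a0=25.989; τ=−ln(0.3153)/25.989=0.044 → t=0.044; u2·a0=0.2426·25.989=6.305; a1=0.357 < 6.305 ≤ a1+a2=11.877 → R2 fires; D=2 Q=4 G=9 P=3 B=7
Draw 2: a1=0.357, a2=10.080, a3=4.896, a4=8.064, a0=23.397; τ=−ln(0.8068)/23.397=0.009 → t=0.054; u2·a0=0.0371·23.397=0.868; a1=0.357 < 0.868 ≤ a1+a2=10.437 → R2 fires; D=2 Q=4 G=9 P=3 B=6
Draw 3: a1=0.357, a2=8.640, a3=4.896, a4=6.912, a0=20.805; τ=−ln(0.1730)/20.805=0.084 → t=0.138; u2·a0=0.9022·20.805=18.770; a1+…+a3=13.893 < 18.770 ≤ a1+…+a4=20.805 → R4 fires; D=2 Q=5 G=8 P=4 B=5
Draw 4: a1=0.476, a2=6.400, a3=5.440, a4=5.120, a0=17.436; τ=−ln(0.5615)/17.436=0.033 → t=0.171; u2·a0=0.8372·17.436=14.597; a1+…+a3=12.316 < 14.597 ≤ a1+…+a4=17.436 → R4 fires; D=2 Q=6 G=7 P=5 B=4
Draw 5: a1=0.595, a2=4.480, a3=5.712, a4=3.584, a0=14.371; τ=−ln(0.6475)/14.371=0.030 → t=0.201; u2·a0=0.2918·14.371=4.193; a1=0.595 < 4.193 ≤ a1+a2=5.075 → R2 fires; D=2 Q=6 G=7 P=5 B=3
Draw 6: a1=0.595, a2=3.360, a3=5.712, a4=2.688, a0=12.355; τ=−ln(0.1593)/12.355=0.149 → t=0.350; u2·a0=0.8634·12.355=10.667; a1+…+a3=9.667 < 10.667 ≤ a1+…+a4=12.355 → R4 fires; D=2 Q=7 G=6 P=6 B=2
Draw 7: a1=0.714, a2=1.920, a3=5.712, a4=1.536, a0=9.882; τ=−ln(0.9726)/9.882=0.003 → t=0.353; u2·a0=0.9718·9.882=9.603; a1+…+a3=8.346 < 9.603 ≤ a1+…+a4=9.882 → R4 fires; D=2 Q=8 G=5 P=7 B=1
Draw 8: a1=0.833, a2=0.800, a3=5.440, a4=0.640, a0=7.713; τ=−ln(0.6290)/7.713=0.060 → t=0.413; u2·a0=0.9312·7.713=7.182; a1+…+a3=7.073 < 7.182 ≤ a1+…+a4=7.713 → R4 fires; D=2 Q=9 G=4 P=8 B=0
Draw 9: a1=0.952, a2=0.000, a3=4.896, a4=0.000, a0=5.848; τ=−ln(0.9115)/5.848=0.016 → t=0.429; u2·a0=0.8395·5.848=4.909; a1+a2=0.952 < 4.909 ≤ a1+…+a3=5.848 → R3 fires; D=2 Q=9 G=3 P=8 B=0
Draw 10: a1=0.952, a2=0.000, a3=3.672, a4=0.000, a0=4.624; τ=−ln(0.2710)/4.624=0.282 → t=0.711; u2·a0=0.9254·4.624=4.279; a1+a2=0.952 < 4.279 ≤ a1+…+a3=4.624 → R3 fires; D=2 Q=9 G=2 P=8 B=0
Draw 11: a1=0.952, a2=0.000, a3=2.448, a4=0.000, a0=3.400; τ=−ln(0.1481)/3.400=0.562 → t=1.273; u2·a0=0.5806·3.400=1.974; a1+a2=0.952 < 1.974 ≤ a1+…+a3=3.400 → R3 fires; D=2 Q=9 G=1 P=8 B=0
Draw 12: a1=0.952, a2=0.000, a3=1.224, a4=0.000, a0=2.176; τ=−ln(0.5286)/2.176=0.293 → t=1.566; u2·a0=0.3326·2.176=0.724 ≤ a1=0.952 → R1 fires; D=2 Q=9 G=1 P=7 B=1
Draw 13: a1=0.833, a2=0.160, a3=1.224, a4=0.128, a0=2.345; τ=−ln(0.1094)/2.345=0.944 → t=2.509 > T=2.11: stop.
At T=2.11: D=2 Q=9 G=1 P=7 B=1; the largest is Q.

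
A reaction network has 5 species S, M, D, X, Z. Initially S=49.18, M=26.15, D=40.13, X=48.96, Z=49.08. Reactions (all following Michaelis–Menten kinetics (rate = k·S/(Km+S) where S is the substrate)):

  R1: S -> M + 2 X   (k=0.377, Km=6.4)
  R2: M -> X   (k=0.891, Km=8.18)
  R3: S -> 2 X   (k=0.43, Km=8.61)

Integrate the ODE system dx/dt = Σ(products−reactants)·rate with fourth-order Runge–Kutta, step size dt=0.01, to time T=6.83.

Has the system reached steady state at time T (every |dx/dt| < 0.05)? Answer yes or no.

RK4 with dt=0.01: 683 steps to T=6.83. Trajectory (selected grid times):
t=0.00: S=49.18 M=26.15 D=40.13 X=48.96 Z=49.08
t=0.76: S=48.65 M=25.89 D=40.13 X=50.54 Z=49.08
t=1.52: S=48.12 M=25.63 D=40.13 X=52.11 Z=49.08
t=2.28: S=47.59 M=25.37 D=40.13 X=53.68 Z=49.08
t=3.04: S=47.06 M=25.11 D=40.13 X=55.25 Z=49.08
t=3.79: S=46.54 M=24.85 D=40.13 X=56.80 Z=49.08
t=4.55: S=46.01 M=24.60 D=40.13 X=58.36 Z=49.08
t=5.31: S=45.48 M=24.34 D=40.13 X=59.92 Z=49.08
t=6.07: S=44.96 M=24.09 D=40.13 X=61.48 Z=49.08
t=6.83: S=44.43 M=23.83 D=40.13 X=63.03 Z=49.08
Rates at T: R1=0.3295, R2=0.6633, R3=0.3602
dx/dt at T (Σ net stoichiometry × rate): S=-0.6897, M=-0.3338, D=+0.0000, X=+2.0428, Z=+0.0000
Largest |dx/dt| is |+2.0428| (X) ≥ 0.05 → not steady.

Steady state at T: no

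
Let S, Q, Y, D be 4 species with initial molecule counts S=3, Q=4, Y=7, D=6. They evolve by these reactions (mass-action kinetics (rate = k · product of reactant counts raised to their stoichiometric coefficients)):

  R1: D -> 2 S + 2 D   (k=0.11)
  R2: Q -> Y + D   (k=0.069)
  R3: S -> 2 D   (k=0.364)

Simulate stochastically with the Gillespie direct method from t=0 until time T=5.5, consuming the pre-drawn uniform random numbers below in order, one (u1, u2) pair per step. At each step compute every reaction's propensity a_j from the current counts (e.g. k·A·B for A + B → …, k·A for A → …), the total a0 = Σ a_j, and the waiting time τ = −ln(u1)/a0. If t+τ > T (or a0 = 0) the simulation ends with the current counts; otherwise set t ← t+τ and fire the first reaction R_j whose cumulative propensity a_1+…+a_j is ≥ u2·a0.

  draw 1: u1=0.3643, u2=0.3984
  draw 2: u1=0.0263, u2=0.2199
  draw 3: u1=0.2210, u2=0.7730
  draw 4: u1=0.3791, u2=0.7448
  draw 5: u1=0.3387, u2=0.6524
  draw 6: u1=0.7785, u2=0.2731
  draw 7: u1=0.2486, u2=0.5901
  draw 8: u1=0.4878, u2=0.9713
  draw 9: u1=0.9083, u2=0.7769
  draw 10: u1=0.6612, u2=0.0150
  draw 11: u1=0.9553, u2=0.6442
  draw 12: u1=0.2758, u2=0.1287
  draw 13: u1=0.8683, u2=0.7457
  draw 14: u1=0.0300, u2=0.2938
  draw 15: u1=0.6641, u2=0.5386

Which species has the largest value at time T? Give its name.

t=0.000: S=3 Q=4 Y=7 D=6
Draw 1: a1=0.660, a2=0.276, a3=1.092, a0=2.028; τ=−ln(0.3643)/2.028=0.498 → t=0.498; u2·a0=0.3984·2.028=0.808; a1=0.660 < 0.808 ≤ a1+a2=0.936 → R2 fires; S=3 Q=3 Y=8 D=7
Draw 2: a1=0.770, a2=0.207, a3=1.092, a0=2.069; τ=−ln(0.0263)/2.069=1.758 → t=2.256; u2·a0=0.2199·2.069=0.455 ≤ a1=0.770 → R1 fires; S=5 Q=3 Y=8 D=8
Draw 3: a1=0.880, a2=0.207, a3=1.820, a0=2.907; τ=−ln(0.2210)/2.907=0.519 → t=2.776; u2·a0=0.7730·2.907=2.247; a1+a2=1.087 < 2.247 ≤ a1+…+a3=2.907 → R3 fires; S=4 Q=3 Y=8 D=10
Draw 4: a1=1.100, a2=0.207, a3=1.456, a0=2.763; τ=−ln(0.3791)/2.763=0.351 → t=3.127; u2·a0=0.7448·2.763=2.058; a1+a2=1.307 < 2.058 ≤ a1+…+a3=2.763 → R3 fires; S=3 Q=3 Y=8 D=12
Draw 5: a1=1.320, a2=0.207, a3=1.092, a0=2.619; τ=−ln(0.3387)/2.619=0.413 → t=3.540; u2·a0=0.6524·2.619=1.709; a1+a2=1.527 < 1.709 ≤ a1+…+a3=2.619 → R3 fires; S=2 Q=3 Y=8 D=14
Draw 6: a1=1.540, a2=0.207, a3=0.728, a0=2.475; τ=−ln(0.7785)/2.475=0.101 → t=3.641; u2·a0=0.2731·2.475=0.676 ≤ a1=1.540 → R1 fires; S=4 Q=3 Y=8 D=15
Draw 7: a1=1.650, a2=0.207, a3=1.456, a0=3.313; τ=−ln(0.2486)/3.313=0.420 → t=4.061; u2·a0=0.5901·3.313=1.955; a1+a2=1.857 < 1.955 ≤ a1+…+a3=3.313 → R3 fires; S=3 Q=3 Y=8 D=17
Draw 8: a1=1.870, a2=0.207, a3=1.092, a0=3.169; τ=−ln(0.4878)/3.169=0.227 → t=4.288; u2·a0=0.9713·3.169=3.078; a1+a2=2.077 < 3.078 ≤ a1+…+a3=3.169 → R3 fires; S=2 Q=3 Y=8 D=19
Draw 9: a1=2.090, a2=0.207, a3=0.728, a0=3.025; τ=−ln(0.9083)/3.025=0.032 → t=4.320; u2·a0=0.7769·3.025=2.350; a1+a2=2.297 < 2.350 ≤ a1+…+a3=3.025 → R3 fires; S=1 Q=3 Y=8 D=21
Draw 10: a1=2.310, a2=0.207, a3=0.364, a0=2.881; τ=−ln(0.6612)/2.881=0.144 → t=4.463; u2·a0=0.0150·2.881=0.043 ≤ a1=2.310 → R1 fires; S=3 Q=3 Y=8 D=22
Draw 11: a1=2.420, a2=0.207, a3=1.092, a0=3.719; τ=−ln(0.9553)/3.719=0.012 → t=4.476; u2·a0=0.6442·3.719=2.396 ≤ a1=2.420 → R1 fires; S=5 Q=3 Y=8 D=23
Draw 12: a1=2.530, a2=0.207, a3=1.820, a0=4.557; τ=−ln(0.2758)/4.557=0.283 → t=4.758; u2·a0=0.1287·4.557=0.586 ≤ a1=2.530 → R1 fires; S=7 Q=3 Y=8 D=24
Draw 13: a1=2.640, a2=0.207, a3=2.548, a0=5.395; τ=−ln(0.8683)/5.395=0.026 → t=4.784; u2·a0=0.7457·5.395=4.023; a1+a2=2.847 < 4.023 ≤ a1+…+a3=5.395 → R3 fires; S=6 Q=3 Y=8 D=26
Draw 14: a1=2.860, a2=0.207, a3=2.184, a0=5.251; τ=−ln(0.0300)/5.251=0.668 → t=5.452; u2·a0=0.2938·5.251=1.543 ≤ a1=2.860 → R1 fires; S=8 Q=3 Y=8 D=27
Draw 15: a1=2.970, a2=0.207, a3=2.912, a0=6.089; τ=−ln(0.6641)/6.089=0.067 → t=5.519 > T=5.5: stop.
At T=5.5: S=8 Q=3 Y=8 D=27; the largest is D.

Dominant species at T: D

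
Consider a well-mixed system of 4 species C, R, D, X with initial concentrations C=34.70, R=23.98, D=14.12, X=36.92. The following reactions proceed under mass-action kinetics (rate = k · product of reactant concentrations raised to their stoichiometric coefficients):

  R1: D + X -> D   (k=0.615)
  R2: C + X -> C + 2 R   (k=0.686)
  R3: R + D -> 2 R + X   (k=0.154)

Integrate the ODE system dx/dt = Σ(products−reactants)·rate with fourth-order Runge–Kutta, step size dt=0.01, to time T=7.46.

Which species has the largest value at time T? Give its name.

Dominant species at T: R

RK4 with dt=0.01: 746 steps to T=7.46. Trajectory (selected grid times):
t=0.00: C=34.70 R=23.98 D=14.12 X=36.92
t=0.83: C=34.70 R=120.83 D=0.00 X=0.00
t=1.66: C=34.70 R=120.83 D=0.00 X=0.00
t=2.49: C=34.70 R=120.83 D=0.00 X=0.00
t=3.32: C=34.70 R=120.83 D=0.00 X=0.00
t=4.14: C=34.70 R=120.83 D=0.00 X=0.00
t=4.97: C=34.70 R=120.83 D=0.00 X=0.00
t=5.80: C=34.70 R=120.83 D=0.00 X=0.00
t=6.63: C=34.70 R=120.83 D=0.00 X=0.00
t=7.46: C=34.70 R=120.83 D=0.00 X=0.00
At T=7.46: C=34.70 R=120.83 D=0.00 X=0.00; the largest is R.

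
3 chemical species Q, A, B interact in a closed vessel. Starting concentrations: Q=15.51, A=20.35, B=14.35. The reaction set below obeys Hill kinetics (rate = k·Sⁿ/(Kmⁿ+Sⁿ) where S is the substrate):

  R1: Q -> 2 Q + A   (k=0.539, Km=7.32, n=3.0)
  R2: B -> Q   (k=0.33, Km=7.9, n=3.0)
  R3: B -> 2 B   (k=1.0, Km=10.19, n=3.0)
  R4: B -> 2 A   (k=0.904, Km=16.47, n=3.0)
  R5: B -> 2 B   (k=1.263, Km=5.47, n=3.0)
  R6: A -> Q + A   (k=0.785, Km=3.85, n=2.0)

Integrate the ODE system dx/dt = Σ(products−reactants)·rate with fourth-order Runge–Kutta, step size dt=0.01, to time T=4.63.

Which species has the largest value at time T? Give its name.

RK4 with dt=0.01: 463 steps to T=4.63. Trajectory (selected grid times):
t=0.00: Q=15.51 A=20.35 B=14.35
t=0.51: Q=16.29 A=20.98 B=15.01
t=1.03: Q=17.10 A=21.66 B=15.68
t=1.54: Q=17.89 A=22.36 B=16.33
t=2.06: Q=18.71 A=23.10 B=16.99
t=2.57: Q=19.51 A=23.86 B=17.64
t=3.09: Q=20.33 A=24.65 B=18.30
t=3.60: Q=21.15 A=25.46 B=18.93
t=4.12: Q=21.98 A=26.31 B=19.58
t=4.63: Q=22.79 A=27.16 B=20.21
At T=4.63: Q=22.79 A=27.16 B=20.21; the largest is A.

Dominant species at T: A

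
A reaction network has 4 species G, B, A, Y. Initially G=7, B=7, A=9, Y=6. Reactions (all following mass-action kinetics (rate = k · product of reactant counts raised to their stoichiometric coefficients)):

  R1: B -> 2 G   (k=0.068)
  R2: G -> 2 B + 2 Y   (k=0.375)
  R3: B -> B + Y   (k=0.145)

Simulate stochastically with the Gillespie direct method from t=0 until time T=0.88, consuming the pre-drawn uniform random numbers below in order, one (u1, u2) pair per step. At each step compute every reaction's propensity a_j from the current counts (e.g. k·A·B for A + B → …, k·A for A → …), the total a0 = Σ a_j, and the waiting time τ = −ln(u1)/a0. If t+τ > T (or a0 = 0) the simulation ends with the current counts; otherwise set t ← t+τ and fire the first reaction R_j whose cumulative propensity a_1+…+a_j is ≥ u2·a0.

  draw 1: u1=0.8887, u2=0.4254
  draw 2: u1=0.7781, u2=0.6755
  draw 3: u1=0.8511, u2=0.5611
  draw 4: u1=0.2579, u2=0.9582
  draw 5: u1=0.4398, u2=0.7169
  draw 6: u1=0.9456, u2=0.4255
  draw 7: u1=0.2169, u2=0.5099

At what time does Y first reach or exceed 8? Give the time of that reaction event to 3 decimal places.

t=0.000: G=7 B=7 A=9 Y=6
Draw 1: a1=0.476, a2=2.625, a3=1.015, a0=4.116; τ=−ln(0.8887)/4.116=0.029 → t=0.029; u2·a0=0.4254·4.116=1.751; a1=0.476 < 1.751 ≤ a1+a2=3.101 → R2 fires; G=6 B=9 A=9 Y=8
Draw 2: a1=0.612, a2=2.250, a3=1.305, a0=4.167; τ=−ln(0.7781)/4.167=0.060 → t=0.089; u2·a0=0.6755·4.167=2.815; a1=0.612 < 2.815 ≤ a1+a2=2.862 → R2 fires; G=5 B=11 A=9 Y=10
Draw 3: a1=0.748, a2=1.875, a3=1.595, a0=4.218; τ=−ln(0.8511)/4.218=0.038 → t=0.127; u2·a0=0.5611·4.218=2.367; a1=0.748 < 2.367 ≤ a1+a2=2.623 → R2 fires; G=4 B=13 A=9 Y=12
Draw 4: a1=0.884, a2=1.500, a3=1.885, a0=4.269; τ=−ln(0.2579)/4.269=0.317 → t=0.445; u2·a0=0.9582·4.269=4.091; a1+a2=2.384 < 4.091 ≤ a1+…+a3=4.269 → R3 fires; G=4 B=13 A=9 Y=13
Draw 5: a1=0.884, a2=1.500, a3=1.885, a0=4.269; τ=−ln(0.4398)/4.269=0.192 → t=0.637; u2·a0=0.7169·4.269=3.060; a1+a2=2.384 < 3.060 ≤ a1+…+a3=4.269 → R3 fires; G=4 B=13 A=9 Y=14
Draw 6: a1=0.884, a2=1.500, a3=1.885, a0=4.269; τ=−ln(0.9456)/4.269=0.013 → t=0.650; u2·a0=0.4255·4.269=1.816; a1=0.884 < 1.816 ≤ a1+a2=2.384 → R2 fires; G=3 B=15 A=9 Y=16
Draw 7: a1=1.020, a2=1.125, a3=2.175, a0=4.320; τ=−ln(0.2169)/4.320=0.354 → t=1.004 > T=0.88: stop.
Y first becomes ≥ 8 when it reaches 8 at the event at t=0.029.

Threshold first reached at t = 0.029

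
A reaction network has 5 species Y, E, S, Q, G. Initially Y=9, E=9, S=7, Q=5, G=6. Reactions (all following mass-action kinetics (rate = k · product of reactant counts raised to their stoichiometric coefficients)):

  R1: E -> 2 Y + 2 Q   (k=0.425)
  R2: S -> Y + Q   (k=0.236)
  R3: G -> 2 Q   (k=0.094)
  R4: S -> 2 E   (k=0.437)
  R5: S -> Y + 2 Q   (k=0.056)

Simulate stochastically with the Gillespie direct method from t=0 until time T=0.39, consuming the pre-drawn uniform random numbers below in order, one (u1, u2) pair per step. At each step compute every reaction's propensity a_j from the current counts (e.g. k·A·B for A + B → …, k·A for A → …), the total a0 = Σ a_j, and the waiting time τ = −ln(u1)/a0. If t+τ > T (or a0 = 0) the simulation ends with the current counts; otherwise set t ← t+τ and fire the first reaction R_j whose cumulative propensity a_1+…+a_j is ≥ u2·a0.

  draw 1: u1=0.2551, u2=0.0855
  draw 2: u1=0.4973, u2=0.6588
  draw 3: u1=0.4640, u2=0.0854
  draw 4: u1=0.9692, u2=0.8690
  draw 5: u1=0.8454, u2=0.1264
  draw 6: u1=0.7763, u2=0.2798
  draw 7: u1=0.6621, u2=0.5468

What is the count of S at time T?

t=0.000: Y=9 E=9 S=7 Q=5 G=6
Draw 1: a1=3.825, a2=1.652, a3=0.564, a4=3.059, a5=0.392, a0=9.492; τ=−ln(0.2551)/9.492=0.144 → t=0.144; u2·a0=0.0855·9.492=0.812 ≤ a1=3.825 → R1 fires; Y=11 E=8 S=7 Q=7 G=6
Draw 2: a1=3.400, a2=1.652, a3=0.564, a4=3.059, a5=0.392, a0=9.067; τ=−ln(0.4973)/9.067=0.077 → t=0.221; u2·a0=0.6588·9.067=5.973; a1+…+a3=5.616 < 5.973 ≤ a1+…+a4=8.675 → R4 fires; Y=11 E=10 S=6 Q=7 G=6
Draw 3: a1=4.250, a2=1.416, a3=0.564, a4=2.622, a5=0.336, a0=9.188; τ=−ln(0.4640)/9.188=0.084 → t=0.305; u2·a0=0.0854·9.188=0.785 ≤ a1=4.250 → R1 fires; Y=13 E=9 S=6 Q=9 G=6
Draw 4: a1=3.825, a2=1.416, a3=0.564, a4=2.622, a5=0.336, a0=8.763; τ=−ln(0.9692)/8.763=0.004 → t=0.308; u2·a0=0.8690·8.763=7.615; a1+…+a3=5.805 < 7.615 ≤ a1+…+a4=8.427 → R4 fires; Y=13 E=11 S=5 Q=9 G=6
Draw 5: a1=4.675, a2=1.180, a3=0.564, a4=2.185, a5=0.280, a0=8.884; τ=−ln(0.8454)/8.884=0.019 → t=0.327; u2·a0=0.1264·8.884=1.123 ≤ a1=4.675 → R1 fires; Y=15 E=10 S=5 Q=11 G=6
Draw 6: a1=4.250, a2=1.180, a3=0.564, a4=2.185, a5=0.280, a0=8.459; τ=−ln(0.7763)/8.459=0.030 → t=0.357; u2·a0=0.2798·8.459=2.367 ≤ a1=4.250 → R1 fires; Y=17 E=9 S=5 Q=13 G=6
Draw 7: a1=3.825, a2=1.180, a3=0.564, a4=2.185, a5=0.280, a0=8.034; τ=−ln(0.6621)/8.034=0.051 → t=0.408 > T=0.39: stop.
Read off S at T=0.39: 5

S at T = 5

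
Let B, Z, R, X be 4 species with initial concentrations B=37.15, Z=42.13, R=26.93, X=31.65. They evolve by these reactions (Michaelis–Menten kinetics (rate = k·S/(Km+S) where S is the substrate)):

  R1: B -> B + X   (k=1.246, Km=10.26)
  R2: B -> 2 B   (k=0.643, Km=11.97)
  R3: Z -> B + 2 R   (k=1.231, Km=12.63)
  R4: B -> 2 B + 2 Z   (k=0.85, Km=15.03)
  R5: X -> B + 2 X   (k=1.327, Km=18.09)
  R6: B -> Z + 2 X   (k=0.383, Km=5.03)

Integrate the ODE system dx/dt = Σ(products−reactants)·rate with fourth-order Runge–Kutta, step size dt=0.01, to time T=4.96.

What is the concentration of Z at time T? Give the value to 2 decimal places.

RK4 with dt=0.01: 496 steps to T=4.96. Trajectory (selected grid times):
t=0.00: B=37.15 Z=42.13 R=26.93 X=31.65
t=0.55: B=38.56 Z=42.46 R=27.97 X=33.03
t=1.10: B=39.98 Z=42.80 R=29.02 X=34.42
t=1.65: B=41.41 Z=43.15 R=30.06 X=35.82
t=2.20: B=42.85 Z=43.50 R=31.11 X=37.24
t=2.76: B=44.33 Z=43.87 R=32.18 X=38.69
t=3.31: B=45.80 Z=44.23 R=33.23 X=40.13
t=3.86: B=47.28 Z=44.60 R=34.29 X=41.58
t=4.41: B=48.77 Z=44.98 R=35.34 X=43.04
t=4.96: B=50.26 Z=45.36 R=36.40 X=44.50
Read off Z at T=4.96: 45.36

Z at T = 45.36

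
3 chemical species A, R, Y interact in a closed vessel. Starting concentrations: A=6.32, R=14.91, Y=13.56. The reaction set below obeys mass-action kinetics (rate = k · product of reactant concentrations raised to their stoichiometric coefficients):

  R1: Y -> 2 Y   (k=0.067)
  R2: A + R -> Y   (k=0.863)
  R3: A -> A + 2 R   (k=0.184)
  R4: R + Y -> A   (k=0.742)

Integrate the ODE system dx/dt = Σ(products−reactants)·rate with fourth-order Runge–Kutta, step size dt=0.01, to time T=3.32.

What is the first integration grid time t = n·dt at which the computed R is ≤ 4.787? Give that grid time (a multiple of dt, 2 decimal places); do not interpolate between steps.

RK4 with dt=0.01: 332 steps to T=3.32. Trajectory (selected grid times):
t=0.00: A=6.32 R=14.91 Y=13.56
t=0.07: A=8.17 R=5.09 Y=11.77
t=0.08: A=8.25 R=4.38 Y=11.70
t=0.37: A=8.65 R=0.24 Y=11.52
t=0.74: A=8.73 R=0.20 Y=11.72
t=1.11: A=8.82 R=0.20 Y=11.93
t=1.48: A=8.91 R=0.20 Y=12.13
t=1.84: A=9.01 R=0.20 Y=12.33
t=2.21: A=9.11 R=0.20 Y=12.54
t=2.58: A=9.22 R=0.19 Y=12.75
t=2.95: A=9.33 R=0.19 Y=12.96
t=3.32: A=9.44 R=0.19 Y=13.17
R(0.07)=5.093 > 4.787 but R(0.08)=4.377 ≤ 4.787, so the first grid time is t=0.08.

Threshold first reached at t = 0.08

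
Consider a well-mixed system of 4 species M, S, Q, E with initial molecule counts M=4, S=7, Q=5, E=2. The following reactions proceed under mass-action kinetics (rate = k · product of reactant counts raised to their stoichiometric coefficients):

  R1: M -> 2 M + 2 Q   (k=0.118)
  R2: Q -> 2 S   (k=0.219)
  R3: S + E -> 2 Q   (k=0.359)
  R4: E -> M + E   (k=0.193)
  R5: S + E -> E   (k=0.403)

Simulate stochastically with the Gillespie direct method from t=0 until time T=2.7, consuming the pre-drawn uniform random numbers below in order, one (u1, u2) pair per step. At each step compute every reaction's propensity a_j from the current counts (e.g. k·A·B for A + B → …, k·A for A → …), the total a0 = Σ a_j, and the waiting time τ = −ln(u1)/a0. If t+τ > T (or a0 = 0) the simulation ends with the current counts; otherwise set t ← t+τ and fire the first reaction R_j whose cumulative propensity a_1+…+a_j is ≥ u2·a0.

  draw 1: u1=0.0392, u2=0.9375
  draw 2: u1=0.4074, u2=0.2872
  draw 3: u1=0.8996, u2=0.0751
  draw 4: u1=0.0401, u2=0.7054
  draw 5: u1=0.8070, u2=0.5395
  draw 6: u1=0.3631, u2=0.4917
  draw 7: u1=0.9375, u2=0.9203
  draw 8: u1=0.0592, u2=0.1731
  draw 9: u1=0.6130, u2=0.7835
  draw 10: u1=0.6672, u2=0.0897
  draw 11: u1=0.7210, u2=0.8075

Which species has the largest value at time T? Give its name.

t=0.000: M=4 S=7 Q=5 E=2
Draw 1: a1=0.472, a2=1.095, a3=5.026, a4=0.386, a5=5.642, a0=12.621; τ=−ln(0.0392)/12.621=0.257 → t=0.257; u2·a0=0.9375·12.621=11.832; a1+…+a4=6.979 < 11.832 ≤ a1+…+a5=12.621 → R5 fires; M=4 S=6 Q=5 E=2
Draw 2: a1=0.472, a2=1.095, a3=4.308, a4=0.386, a5=4.836, a0=11.097; τ=−ln(0.4074)/11.097=0.081 → t=0.338; u2·a0=0.2872·11.097=3.187; a1+a2=1.567 < 3.187 ≤ a1+…+a3=5.875 → R3 fires; M=4 S=5 Q=7 E=1
Draw 3: a1=0.472, a2=1.533, a3=1.795, a4=0.193, a5=2.015, a0=6.008; τ=−ln(0.8996)/6.008=0.018 → t=0.355; u2·a0=0.0751·6.008=0.451 ≤ a1=0.472 → R1 fires; M=5 S=5 Q=9 E=1
Draw 4: a1=0.590, a2=1.971, a3=1.795, a4=0.193, a5=2.015, a0=6.564; τ=−ln(0.0401)/6.564=0.490 → t=0.845; u2·a0=0.7054·6.564=4.630; a1+…+a4=4.549 < 4.630 ≤ a1+…+a5=6.564 → R5 fires; M=5 S=4 Q=9 E=1
Draw 5: a1=0.590, a2=1.971, a3=1.436, a4=0.193, a5=1.612, a0=5.802; τ=−ln(0.8070)/5.802=0.037 → t=0.882; u2·a0=0.5395·5.802=3.130; a1+a2=2.561 < 3.130 ≤ a1+…+a3=3.997 → R3 fires; M=5 S=3 Q=11 E=0
Draw 6: a1=0.590, a2=2.409, a3=0.000, a4=0.000, a5=0.000, a0=2.999; τ=−ln(0.3631)/2.999=0.338 → t=1.220; u2·a0=0.4917·2.999=1.475; a1=0.590 < 1.475 ≤ a1+a2=2.999 → R2 fires; M=5 S=5 Q=10 E=0
Draw 7: a1=0.590, a2=2.190, a3=0.000, a4=0.000, a5=0.000, a0=2.780; τ=−ln(0.9375)/2.780=0.023 → t=1.243; u2·a0=0.9203·2.780=2.558; a1=0.590 < 2.558 ≤ a1+a2=2.780 → R2 fires; M=5 S=7 Q=9 E=0
Draw 8: a1=0.590, a2=1.971, a3=0.000, a4=0.000, a5=0.000, a0=2.561; τ=−ln(0.0592)/2.561=1.104 → t=2.347; u2·a0=0.1731·2.561=0.443 ≤ a1=0.590 → R1 fires; M=6 S=7 Q=11 E=0
Draw 9: a1=0.708, a2=2.409, a3=0.000, a4=0.000, a5=0.000, a0=3.117; τ=−ln(0.6130)/3.117=0.157 → t=2.504; u2·a0=0.7835·3.117=2.442; a1=0.708 < 2.442 ≤ a1+a2=3.117 → R2 fires; M=6 S=9 Q=10 E=0
Draw 10: a1=0.708, a2=2.190, a3=0.000, a4=0.000, a5=0.000, a0=2.898; τ=−ln(0.6672)/2.898=0.140 → t=2.644; u2·a0=0.0897·2.898=0.260 ≤ a1=0.708 → R1 fires; M=7 S=9 Q=12 E=0
Draw 11: a1=0.826, a2=2.628, a3=0.000, a4=0.000, a5=0.000, a0=3.454; τ=−ln(0.7210)/3.454=0.095 → t=2.738 > T=2.7: stop.
At T=2.7: M=7 S=9 Q=12 E=0; the largest is Q.

Dominant species at T: Q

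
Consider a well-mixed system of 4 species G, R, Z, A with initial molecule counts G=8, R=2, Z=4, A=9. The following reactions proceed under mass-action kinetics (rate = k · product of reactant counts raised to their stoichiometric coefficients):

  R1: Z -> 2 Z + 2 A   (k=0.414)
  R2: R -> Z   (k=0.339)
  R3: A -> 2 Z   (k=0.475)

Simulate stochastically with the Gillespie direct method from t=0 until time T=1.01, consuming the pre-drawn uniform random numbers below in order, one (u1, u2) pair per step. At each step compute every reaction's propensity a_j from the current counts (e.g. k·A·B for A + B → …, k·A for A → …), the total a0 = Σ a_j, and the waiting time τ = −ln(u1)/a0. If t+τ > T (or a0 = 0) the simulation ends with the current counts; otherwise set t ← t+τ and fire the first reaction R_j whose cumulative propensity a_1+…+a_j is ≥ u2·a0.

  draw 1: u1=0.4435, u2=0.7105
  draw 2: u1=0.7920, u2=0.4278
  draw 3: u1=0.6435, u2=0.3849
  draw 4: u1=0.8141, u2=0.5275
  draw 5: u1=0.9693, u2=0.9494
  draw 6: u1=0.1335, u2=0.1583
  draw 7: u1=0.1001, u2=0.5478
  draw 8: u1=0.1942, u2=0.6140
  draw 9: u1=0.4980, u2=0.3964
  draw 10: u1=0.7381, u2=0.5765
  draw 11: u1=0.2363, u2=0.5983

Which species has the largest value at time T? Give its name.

Dominant species at T: Z

t=0.000: G=8 R=2 Z=4 A=9
Draw 1: a1=1.656, a2=0.678, a3=4.275, a0=6.609; τ=−ln(0.4435)/6.609=0.123 → t=0.123; u2·a0=0.7105·6.609=4.696; a1+a2=2.334 < 4.696 ≤ a1+…+a3=6.609 → R3 fires; G=8 R=2 Z=6 A=8
Draw 2: a1=2.484, a2=0.678, a3=3.800, a0=6.962; τ=−ln(0.7920)/6.962=0.033 → t=0.157; u2·a0=0.4278·6.962=2.978; a1=2.484 < 2.978 ≤ a1+a2=3.162 → R2 fires; G=8 R=1 Z=7 A=8
Draw 3: a1=2.898, a2=0.339, a3=3.800, a0=7.037; τ=−ln(0.6435)/7.037=0.063 → t=0.219; u2·a0=0.3849·7.037=2.709 ≤ a1=2.898 → R1 fires; G=8 R=1 Z=8 A=10
Draw 4: a1=3.312, a2=0.339, a3=4.750, a0=8.401; τ=−ln(0.8141)/8.401=0.024 → t=0.244; u2·a0=0.5275·8.401=4.432; a1+a2=3.651 < 4.432 ≤ a1+…+a3=8.401 → R3 fires; G=8 R=1 Z=10 A=9
Draw 5: a1=4.140, a2=0.339, a3=4.275, a0=8.754; τ=−ln(0.9693)/8.754=0.004 → t=0.247; u2·a0=0.9494·8.754=8.311; a1+a2=4.479 < 8.311 ≤ a1+…+a3=8.754 → R3 fires; G=8 R=1 Z=12 A=8
Draw 6: a1=4.968, a2=0.339, a3=3.800, a0=9.107; τ=−ln(0.1335)/9.107=0.221 → t=0.468; u2·a0=0.1583·9.107=1.442 ≤ a1=4.968 → R1 fires; G=8 R=1 Z=13 A=10
Draw 7: a1=5.382, a2=0.339, a3=4.750, a0=10.471; τ=−ln(0.1001)/10.471=0.220 → t=0.688; u2·a0=0.5478·10.471=5.736; a1+a2=5.721 < 5.736 ≤ a1+…+a3=10.471 → R3 fires; G=8 R=1 Z=15 A=9
Draw 8: a1=6.210, a2=0.339, a3=4.275, a0=10.824; τ=−ln(0.1942)/10.824=0.151 → t=0.840; u2·a0=0.6140·10.824=6.646; a1+a2=6.549 < 6.646 ≤ a1+…+a3=10.824 → R3 fires; G=8 R=1 Z=17 A=8
Draw 9: a1=7.038, a2=0.339, a3=3.800, a0=11.177; τ=−ln(0.4980)/11.177=0.062 → t=0.902; u2·a0=0.3964·11.177=4.431 ≤ a1=7.038 → R1 fires; G=8 R=1 Z=18 A=10
Draw 10: a1=7.452, a2=0.339, a3=4.750, a0=12.541; τ=−ln(0.7381)/12.541=0.024 → t=0.926; u2·a0=0.5765·12.541=7.230 ≤ a1=7.452 → R1 fires; G=8 R=1 Z=19 A=12
Draw 11: a1=7.866, a2=0.339, a3=5.700, a0=13.905; τ=−ln(0.2363)/13.905=0.104 → t=1.030 > T=1.01: stop.
At T=1.01: G=8 R=1 Z=19 A=12; the largest is Z.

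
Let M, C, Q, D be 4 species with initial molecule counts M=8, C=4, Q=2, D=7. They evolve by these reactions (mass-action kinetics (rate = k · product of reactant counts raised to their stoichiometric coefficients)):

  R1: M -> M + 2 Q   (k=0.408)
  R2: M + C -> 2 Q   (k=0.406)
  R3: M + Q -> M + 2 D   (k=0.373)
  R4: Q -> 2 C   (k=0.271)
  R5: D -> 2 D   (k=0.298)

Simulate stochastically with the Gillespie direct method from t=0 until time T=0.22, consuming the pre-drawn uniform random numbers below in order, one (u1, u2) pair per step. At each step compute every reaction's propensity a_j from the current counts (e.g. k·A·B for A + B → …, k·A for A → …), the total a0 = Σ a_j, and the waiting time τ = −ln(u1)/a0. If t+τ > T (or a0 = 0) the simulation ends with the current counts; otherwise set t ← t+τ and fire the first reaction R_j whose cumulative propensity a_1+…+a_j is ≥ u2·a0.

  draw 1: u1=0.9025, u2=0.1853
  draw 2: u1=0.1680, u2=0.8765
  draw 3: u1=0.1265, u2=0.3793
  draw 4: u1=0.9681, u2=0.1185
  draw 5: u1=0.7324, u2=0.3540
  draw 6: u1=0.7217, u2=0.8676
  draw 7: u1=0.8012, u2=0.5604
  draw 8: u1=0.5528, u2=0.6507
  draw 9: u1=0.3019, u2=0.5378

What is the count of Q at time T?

t=0.000: M=8 C=4 Q=2 D=7
Draw 1: a1=3.264, a2=12.992, a3=5.968, a4=0.542, a5=2.086, a0=24.852; τ=−ln(0.9025)/24.852=0.004 → t=0.004; u2·a0=0.1853·24.852=4.605; a1=3.264 < 4.605 ≤ a1+a2=16.256 → R2 fires; M=7 C=3 Q=4 D=7
Draw 2: a1=2.856, a2=8.526, a3=10.444, a4=1.084, a5=2.086, a0=24.996; τ=−ln(0.1680)/24.996=0.071 → t=0.075; u2·a0=0.8765·24.996=21.909; a1+…+a3=21.826 < 21.909 ≤ a1+…+a4=22.910 → R4 fires; M=7 C=5 Q=3 D=7
Draw 3: a1=2.856, a2=14.210, a3=7.833, a4=0.813, a5=2.086, a0=27.798; τ=−ln(0.1265)/27.798=0.074 → t=0.150; u2·a0=0.3793·27.798=10.544; a1=2.856 < 10.544 ≤ a1+a2=17.066 → R2 fires; M=6 C=4 Q=5 D=7
Draw 4: a1=2.448, a2=9.744, a3=11.190, a4=1.355, a5=2.086, a0=26.823; τ=−ln(0.9681)/26.823=0.001 → t=0.151; u2·a0=0.1185·26.823=3.179; a1=2.448 < 3.179 ≤ a1+a2=12.192 → R2 fires; M=5 C=3 Q=7 D=7
Draw 5: a1=2.040, a2=6.090, a3=13.055, a4=1.897, a5=2.086, a0=25.168; τ=−ln(0.7324)/25.168=0.012 → t=0.163; u2·a0=0.3540·25.168=8.909; a1+a2=8.130 < 8.909 ≤ a1+…+a3=21.185 → R3 fires; M=5 C=3 Q=6 D=9
Draw 6: a1=2.040, a2=6.090, a3=11.190, a4=1.626, a5=2.682, a0=23.628; τ=−ln(0.7217)/23.628=0.014 → t=0.177; u2·a0=0.8676·23.628=20.500; a1+…+a3=19.320 < 20.500 ≤ a1+…+a4=20.946 → R4 fires; M=5 C=5 Q=5 D=9
Draw 7: a1=2.040, a2=10.150, a3=9.325, a4=1.355, a5=2.682, a0=25.552; τ=−ln(0.8012)/25.552=0.009 → t=0.186; u2·a0=0.5604·25.552=14.319; a1+a2=12.190 < 14.319 ≤ a1+…+a3=21.515 → R3 fires; M=5 C=5 Q=4 D=11
Draw 8: a1=2.040, a2=10.150, a3=7.460, a4=1.084, a5=3.278, a0=24.012; τ=−ln(0.5528)/24.012=0.025 → t=0.211; u2·a0=0.6507·24.012=15.625; a1+a2=12.190 < 15.625 ≤ a1+…+a3=19.650 → R3 fires; M=5 C=5 Q=3 D=13
Draw 9: a1=2.040, a2=10.150, a3=5.595, a4=0.813, a5=3.874, a0=22.472; τ=−ln(0.3019)/22.472=0.053 → t=0.264 > T=0.22: stop.
Read off Q at T=0.22: 3

Q at T = 3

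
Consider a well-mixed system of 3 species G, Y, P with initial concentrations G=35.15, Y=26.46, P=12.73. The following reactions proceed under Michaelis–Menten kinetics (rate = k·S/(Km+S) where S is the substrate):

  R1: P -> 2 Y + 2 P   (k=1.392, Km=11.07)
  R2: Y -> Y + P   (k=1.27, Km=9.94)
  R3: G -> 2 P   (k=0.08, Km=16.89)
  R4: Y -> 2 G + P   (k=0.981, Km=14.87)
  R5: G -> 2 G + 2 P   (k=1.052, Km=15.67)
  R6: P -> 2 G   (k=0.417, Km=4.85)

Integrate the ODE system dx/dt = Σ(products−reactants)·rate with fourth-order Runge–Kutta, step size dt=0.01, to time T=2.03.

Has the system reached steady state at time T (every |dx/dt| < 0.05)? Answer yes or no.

RK4 with dt=0.01: 203 steps to T=2.03. Trajectory (selected grid times):
t=0.00: G=35.15 Y=26.46 P=12.73
t=0.23: G=35.73 Y=26.66 P=13.55
t=0.45: G=36.30 Y=26.87 P=14.34
t=0.68: G=36.89 Y=27.09 P=15.18
t=0.90: G=37.46 Y=27.30 P=15.98
t=1.13: G=38.06 Y=27.54 P=16.82
t=1.35: G=38.63 Y=27.77 P=17.64
t=1.58: G=39.24 Y=28.02 P=18.49
t=1.80: G=39.82 Y=28.27 P=19.32
t=2.03: G=40.43 Y=28.53 P=20.19
Rates at T: R1=0.8990, R2=0.9419, R3=0.0564, R4=0.6449, R5=0.7582, R6=0.3362
dx/dt at T (Σ net stoichiometry × rate): G=+2.6639, Y=+1.1531, P=+3.7787
Largest |dx/dt| is |+3.7787| (P) ≥ 0.05 → not steady.

Steady state at T: no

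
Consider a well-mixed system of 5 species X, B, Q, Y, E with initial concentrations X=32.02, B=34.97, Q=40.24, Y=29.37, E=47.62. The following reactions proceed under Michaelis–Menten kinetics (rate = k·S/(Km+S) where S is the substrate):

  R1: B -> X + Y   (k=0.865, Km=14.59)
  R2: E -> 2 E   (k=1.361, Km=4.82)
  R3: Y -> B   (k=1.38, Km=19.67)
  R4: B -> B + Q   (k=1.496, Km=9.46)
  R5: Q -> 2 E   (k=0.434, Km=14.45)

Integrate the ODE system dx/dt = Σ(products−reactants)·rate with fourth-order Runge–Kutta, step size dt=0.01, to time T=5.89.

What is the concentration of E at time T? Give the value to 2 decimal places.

RK4 with dt=0.01: 589 steps to T=5.89. Trajectory (selected grid times):
t=0.00: X=32.02 B=34.97 Q=40.24 Y=29.37 E=47.62
t=0.65: X=32.42 B=35.11 Q=40.80 Y=29.23 E=48.84
t=1.31: X=32.82 B=35.25 Q=41.36 Y=29.09 E=50.08
t=1.96: X=33.22 B=35.39 Q=41.92 Y=28.95 E=51.31
t=2.62: X=33.62 B=35.52 Q=42.49 Y=28.82 E=52.56
t=3.27: X=34.02 B=35.66 Q=43.04 Y=28.68 E=53.79
t=3.93: X=34.43 B=35.79 Q=43.61 Y=28.55 E=55.05
t=4.58: X=34.83 B=35.92 Q=44.17 Y=28.42 E=56.28
t=5.24: X=35.23 B=36.05 Q=44.73 Y=28.29 E=57.54
t=5.89: X=35.63 B=36.18 Q=45.29 Y=28.16 E=58.79
Read off E at T=5.89: 58.79

E at T = 58.79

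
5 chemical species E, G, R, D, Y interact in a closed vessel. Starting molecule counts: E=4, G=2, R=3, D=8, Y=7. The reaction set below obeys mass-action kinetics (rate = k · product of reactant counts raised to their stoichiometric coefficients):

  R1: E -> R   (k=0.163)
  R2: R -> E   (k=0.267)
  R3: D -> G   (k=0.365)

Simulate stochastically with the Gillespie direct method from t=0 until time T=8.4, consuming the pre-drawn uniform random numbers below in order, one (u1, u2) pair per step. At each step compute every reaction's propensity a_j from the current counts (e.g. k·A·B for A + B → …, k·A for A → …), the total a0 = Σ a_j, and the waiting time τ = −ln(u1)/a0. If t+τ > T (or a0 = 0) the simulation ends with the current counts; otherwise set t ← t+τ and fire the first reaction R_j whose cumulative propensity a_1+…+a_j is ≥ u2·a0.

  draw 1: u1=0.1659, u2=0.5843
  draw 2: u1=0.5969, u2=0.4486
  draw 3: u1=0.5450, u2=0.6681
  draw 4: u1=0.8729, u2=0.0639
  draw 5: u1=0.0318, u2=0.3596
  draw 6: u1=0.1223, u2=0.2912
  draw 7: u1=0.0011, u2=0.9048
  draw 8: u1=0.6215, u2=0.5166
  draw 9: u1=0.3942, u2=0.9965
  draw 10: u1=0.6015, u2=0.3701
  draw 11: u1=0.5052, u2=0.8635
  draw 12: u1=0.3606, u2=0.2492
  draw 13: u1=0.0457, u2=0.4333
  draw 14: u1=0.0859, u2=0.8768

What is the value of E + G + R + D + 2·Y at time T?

Check how each reaction changes W = E + G + R + D + 2·Y (weight of products minus weight of reactants):
R1: E -> R: (1·1) − (1·1) = 1 − 1 = 0
R2: R -> E: (1·1) − (1·1) = 1 − 1 = 0
R3: D -> G: (1·1) − (1·1) = 1 − 1 = 0
Every reaction leaves W unchanged, so W is conserved and no simulation is needed: W(T) = W(0) = 4 + 2 + 3 + 8 + 2·7 = 31

Value at T = 31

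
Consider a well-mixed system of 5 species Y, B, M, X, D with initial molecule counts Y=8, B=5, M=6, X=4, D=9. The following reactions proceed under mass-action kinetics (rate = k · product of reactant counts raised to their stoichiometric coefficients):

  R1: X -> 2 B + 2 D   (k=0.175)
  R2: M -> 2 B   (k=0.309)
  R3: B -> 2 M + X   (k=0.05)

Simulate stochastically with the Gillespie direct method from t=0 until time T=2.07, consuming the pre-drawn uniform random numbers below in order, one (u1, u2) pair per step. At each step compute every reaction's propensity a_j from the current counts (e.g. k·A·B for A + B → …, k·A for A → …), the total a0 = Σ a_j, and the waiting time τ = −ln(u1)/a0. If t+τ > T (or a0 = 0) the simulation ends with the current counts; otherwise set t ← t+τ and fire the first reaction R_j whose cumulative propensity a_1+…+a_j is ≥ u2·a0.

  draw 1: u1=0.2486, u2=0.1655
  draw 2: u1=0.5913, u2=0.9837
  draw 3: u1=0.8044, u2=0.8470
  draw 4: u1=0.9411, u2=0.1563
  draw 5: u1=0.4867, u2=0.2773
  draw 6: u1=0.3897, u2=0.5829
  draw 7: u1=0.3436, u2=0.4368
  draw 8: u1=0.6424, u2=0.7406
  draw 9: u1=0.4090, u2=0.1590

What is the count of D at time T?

t=0.000: Y=8 B=5 M=6 X=4 D=9
Draw 1: a1=0.700, a2=1.854, a3=0.250, a0=2.804; τ=−ln(0.2486)/2.804=0.496 → t=0.496; u2·a0=0.1655·2.804=0.464 ≤ a1=0.700 → R1 fires; Y=8 B=7 M=6 X=3 D=11
Draw 2: a1=0.525, a2=1.854, a3=0.350, a0=2.729; τ=−ln(0.5913)/2.729=0.193 → t=0.689; u2·a0=0.9837·2.729=2.685; a1+a2=2.379 < 2.685 ≤ a1+…+a3=2.729 → R3 fires; Y=8 B=6 M=8 X=4 D=11
Draw 3: a1=0.700, a2=2.472, a3=0.300, a0=3.472; τ=−ln(0.8044)/3.472=0.063 → t=0.752; u2·a0=0.8470·3.472=2.941; a1=0.700 < 2.941 ≤ a1+a2=3.172 → R2 fires; Y=8 B=8 M=7 X=4 D=11
Draw 4: a1=0.700, a2=2.163, a3=0.400, a0=3.263; τ=−ln(0.9411)/3.263=0.019 → t=0.770; u2·a0=0.1563·3.263=0.510 ≤ a1=0.700 → R1 fires; Y=8 B=10 M=7 X=3 D=13
Draw 5: a1=0.525, a2=2.163, a3=0.500, a0=3.188; τ=−ln(0.4867)/3.188=0.226 → t=0.996; u2·a0=0.2773·3.188=0.884; a1=0.525 < 0.884 ≤ a1+a2=2.688 → R2 fires; Y=8 B=12 M=6 X=3 D=13
Draw 6: a1=0.525, a2=1.854, a3=0.600, a0=2.979; τ=−ln(0.3897)/2.979=0.316 → t=1.312; u2·a0=0.5829·2.979=1.736; a1=0.525 < 1.736 ≤ a1+a2=2.379 → R2 fires; Y=8 B=14 M=5 X=3 D=13
Draw 7: a1=0.525, a2=1.545, a3=0.700, a0=2.770; τ=−ln(0.3436)/2.770=0.386 → t=1.698; u2·a0=0.4368·2.770=1.210; a1=0.525 < 1.210 ≤ a1+a2=2.070 → R2 fires; Y=8 B=16 M=4 X=3 D=13
Draw 8: a1=0.525, a2=1.236, a3=0.800, a0=2.561; τ=−ln(0.6424)/2.561=0.173 → t=1.871; u2·a0=0.7406·2.561=1.897; a1+a2=1.761 < 1.897 ≤ a1+…+a3=2.561 → R3 fires; Y=8 B=15 M=6 X=4 D=13
Draw 9: a1=0.700, a2=1.854, a3=0.750, a0=3.304; τ=−ln(0.4090)/3.304=0.271 → t=2.142 > T=2.07: stop.
Read off D at T=2.07: 13

D at T = 13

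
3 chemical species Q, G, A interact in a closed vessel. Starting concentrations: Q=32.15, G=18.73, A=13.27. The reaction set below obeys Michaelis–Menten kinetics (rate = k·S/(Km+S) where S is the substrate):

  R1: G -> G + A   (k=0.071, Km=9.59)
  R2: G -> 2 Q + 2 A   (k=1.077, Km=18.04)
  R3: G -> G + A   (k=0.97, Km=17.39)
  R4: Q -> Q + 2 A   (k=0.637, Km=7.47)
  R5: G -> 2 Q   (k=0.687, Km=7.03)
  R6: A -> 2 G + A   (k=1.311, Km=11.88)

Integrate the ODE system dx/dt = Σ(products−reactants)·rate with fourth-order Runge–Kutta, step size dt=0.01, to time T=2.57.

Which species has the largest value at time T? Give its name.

Dominant species at T: Q

RK4 with dt=0.01: 257 steps to T=2.57. Trajectory (selected grid times):
t=0.00: Q=32.15 G=18.73 A=13.27
t=0.29: Q=32.76 G=18.83 A=14.05
t=0.57: Q=33.35 G=18.94 A=14.80
t=0.86: Q=33.96 G=19.06 A=15.59
t=1.14: Q=34.55 G=19.19 A=16.34
t=1.43: Q=35.16 G=19.32 A=17.13
t=1.71: Q=35.76 G=19.46 A=17.90
t=2.00: Q=36.38 G=19.62 A=18.69
t=2.28: Q=36.98 G=19.77 A=19.46
t=2.57: Q=37.60 G=19.93 A=20.26
At T=2.57: Q=37.60 G=19.93 A=20.26; the largest is Q.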